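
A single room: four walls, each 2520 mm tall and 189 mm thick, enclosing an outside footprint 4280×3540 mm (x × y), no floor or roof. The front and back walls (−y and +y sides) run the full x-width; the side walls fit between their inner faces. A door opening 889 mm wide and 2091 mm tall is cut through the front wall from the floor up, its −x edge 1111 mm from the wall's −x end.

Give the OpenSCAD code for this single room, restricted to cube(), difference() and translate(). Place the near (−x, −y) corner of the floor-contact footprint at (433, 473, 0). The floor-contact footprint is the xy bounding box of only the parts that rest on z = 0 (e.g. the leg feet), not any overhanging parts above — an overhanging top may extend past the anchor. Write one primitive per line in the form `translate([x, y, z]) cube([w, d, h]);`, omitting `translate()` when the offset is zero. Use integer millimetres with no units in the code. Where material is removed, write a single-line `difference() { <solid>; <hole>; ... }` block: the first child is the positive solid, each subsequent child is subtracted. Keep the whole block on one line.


difference() { translate([433, 473, 0]) cube([4280, 189, 2520]); translate([1544, 473, 0]) cube([889, 189, 2091]); }
translate([433, 3824, 0]) cube([4280, 189, 2520]);
translate([433, 662, 0]) cube([189, 3162, 2520]);
translate([4524, 662, 0]) cube([189, 3162, 2520]);


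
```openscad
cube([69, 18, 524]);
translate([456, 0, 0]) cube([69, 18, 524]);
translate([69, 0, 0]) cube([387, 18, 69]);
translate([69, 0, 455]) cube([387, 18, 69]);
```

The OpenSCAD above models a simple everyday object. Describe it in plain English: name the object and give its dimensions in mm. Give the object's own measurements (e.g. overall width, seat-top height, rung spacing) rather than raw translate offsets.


A rectangular picture frame lying in the x–z plane (depth along y). The opening is 387 mm wide (x) by 386 mm tall (z), surrounded by a border 69 mm wide on all four sides. The frame is 18 mm deep and is made of two full-height vertical stiles with two horizontal rails fitted between them.


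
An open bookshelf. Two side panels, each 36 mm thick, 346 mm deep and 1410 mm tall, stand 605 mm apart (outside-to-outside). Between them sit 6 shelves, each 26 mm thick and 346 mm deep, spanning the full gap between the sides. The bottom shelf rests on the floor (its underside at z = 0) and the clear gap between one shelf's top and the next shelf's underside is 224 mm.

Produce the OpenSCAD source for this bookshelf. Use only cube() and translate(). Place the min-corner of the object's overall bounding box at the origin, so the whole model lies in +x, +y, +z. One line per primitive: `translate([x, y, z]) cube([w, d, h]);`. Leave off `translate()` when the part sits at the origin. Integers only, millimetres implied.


cube([36, 346, 1410]);
translate([569, 0, 0]) cube([36, 346, 1410]);
translate([36, 0, 0]) cube([533, 346, 26]);
translate([36, 0, 250]) cube([533, 346, 26]);
translate([36, 0, 500]) cube([533, 346, 26]);
translate([36, 0, 750]) cube([533, 346, 26]);
translate([36, 0, 1000]) cube([533, 346, 26]);
translate([36, 0, 1250]) cube([533, 346, 26]);


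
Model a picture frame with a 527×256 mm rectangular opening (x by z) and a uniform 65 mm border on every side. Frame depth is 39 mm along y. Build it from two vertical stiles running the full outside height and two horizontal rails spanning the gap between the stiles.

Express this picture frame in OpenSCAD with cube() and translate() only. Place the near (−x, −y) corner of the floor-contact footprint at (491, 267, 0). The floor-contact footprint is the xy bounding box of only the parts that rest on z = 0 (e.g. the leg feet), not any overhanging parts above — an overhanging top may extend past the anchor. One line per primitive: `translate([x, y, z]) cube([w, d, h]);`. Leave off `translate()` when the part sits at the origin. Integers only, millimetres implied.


translate([491, 267, 0]) cube([65, 39, 386]);
translate([1083, 267, 0]) cube([65, 39, 386]);
translate([556, 267, 0]) cube([527, 39, 65]);
translate([556, 267, 321]) cube([527, 39, 65]);


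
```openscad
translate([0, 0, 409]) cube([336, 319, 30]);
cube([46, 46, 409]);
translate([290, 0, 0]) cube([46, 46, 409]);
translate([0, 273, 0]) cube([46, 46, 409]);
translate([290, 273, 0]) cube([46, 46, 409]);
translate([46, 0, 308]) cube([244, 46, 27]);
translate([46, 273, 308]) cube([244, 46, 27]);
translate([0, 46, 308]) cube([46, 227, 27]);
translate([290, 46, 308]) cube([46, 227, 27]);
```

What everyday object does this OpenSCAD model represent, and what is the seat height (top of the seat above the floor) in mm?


A stool. The seat height is 439 mm.

A 336×319×30 slab at z = 409 on four corner posts — a stool. The seat top is 409 + 30 = 439 mm.


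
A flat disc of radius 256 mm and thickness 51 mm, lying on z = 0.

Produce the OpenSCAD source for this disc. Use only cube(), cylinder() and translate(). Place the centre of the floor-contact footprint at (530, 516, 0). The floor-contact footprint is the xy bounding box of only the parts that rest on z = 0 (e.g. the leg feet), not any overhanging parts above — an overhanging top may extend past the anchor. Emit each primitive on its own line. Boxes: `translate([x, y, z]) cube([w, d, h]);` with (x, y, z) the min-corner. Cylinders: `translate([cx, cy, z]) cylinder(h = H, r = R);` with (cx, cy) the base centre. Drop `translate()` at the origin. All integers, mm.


translate([530, 516, 0]) cylinder(h = 51, r = 256);


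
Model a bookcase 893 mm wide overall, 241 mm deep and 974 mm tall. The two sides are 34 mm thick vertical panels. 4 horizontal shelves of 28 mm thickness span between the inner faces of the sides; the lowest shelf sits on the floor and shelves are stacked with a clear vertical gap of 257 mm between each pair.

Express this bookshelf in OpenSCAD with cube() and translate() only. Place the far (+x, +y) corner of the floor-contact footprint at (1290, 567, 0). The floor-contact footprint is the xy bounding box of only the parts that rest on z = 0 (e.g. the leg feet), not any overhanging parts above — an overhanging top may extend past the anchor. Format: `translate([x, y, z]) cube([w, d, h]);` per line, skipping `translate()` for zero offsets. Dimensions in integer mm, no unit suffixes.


translate([397, 326, 0]) cube([34, 241, 974]);
translate([1256, 326, 0]) cube([34, 241, 974]);
translate([431, 326, 0]) cube([825, 241, 28]);
translate([431, 326, 285]) cube([825, 241, 28]);
translate([431, 326, 570]) cube([825, 241, 28]);
translate([431, 326, 855]) cube([825, 241, 28]);


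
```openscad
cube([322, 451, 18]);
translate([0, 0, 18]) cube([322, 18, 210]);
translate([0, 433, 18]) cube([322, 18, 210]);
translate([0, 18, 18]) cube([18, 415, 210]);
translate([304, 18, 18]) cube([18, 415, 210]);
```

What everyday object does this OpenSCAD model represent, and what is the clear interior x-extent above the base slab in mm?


An open box. The internal width is 286 mm.

A 322×451 base slab with four walls standing on it — an open box. The base is 322 mm wide and the walls are 18 mm thick, so the internal width is 322 − 2 × 18 = 286 mm.


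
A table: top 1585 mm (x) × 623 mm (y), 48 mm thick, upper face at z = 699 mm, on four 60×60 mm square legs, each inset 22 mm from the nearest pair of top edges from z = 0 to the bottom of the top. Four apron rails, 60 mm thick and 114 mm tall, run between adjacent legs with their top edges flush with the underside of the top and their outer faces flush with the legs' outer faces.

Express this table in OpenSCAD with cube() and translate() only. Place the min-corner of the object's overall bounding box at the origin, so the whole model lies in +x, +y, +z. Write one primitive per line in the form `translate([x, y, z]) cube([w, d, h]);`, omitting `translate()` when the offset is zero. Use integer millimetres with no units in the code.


// leg_h = 699 - 48 = 651
// apron z = 651 - 114 = 537
translate([0, 0, 651]) cube([1585, 623, 48]);
translate([22, 22, 0]) cube([60, 60, 651]);
translate([1503, 22, 0]) cube([60, 60, 651]);
translate([22, 541, 0]) cube([60, 60, 651]);
translate([1503, 541, 0]) cube([60, 60, 651]);
translate([82, 22, 537]) cube([1421, 60, 114]);
translate([82, 541, 537]) cube([1421, 60, 114]);
translate([22, 82, 537]) cube([60, 459, 114]);
translate([1503, 82, 537]) cube([60, 459, 114]);


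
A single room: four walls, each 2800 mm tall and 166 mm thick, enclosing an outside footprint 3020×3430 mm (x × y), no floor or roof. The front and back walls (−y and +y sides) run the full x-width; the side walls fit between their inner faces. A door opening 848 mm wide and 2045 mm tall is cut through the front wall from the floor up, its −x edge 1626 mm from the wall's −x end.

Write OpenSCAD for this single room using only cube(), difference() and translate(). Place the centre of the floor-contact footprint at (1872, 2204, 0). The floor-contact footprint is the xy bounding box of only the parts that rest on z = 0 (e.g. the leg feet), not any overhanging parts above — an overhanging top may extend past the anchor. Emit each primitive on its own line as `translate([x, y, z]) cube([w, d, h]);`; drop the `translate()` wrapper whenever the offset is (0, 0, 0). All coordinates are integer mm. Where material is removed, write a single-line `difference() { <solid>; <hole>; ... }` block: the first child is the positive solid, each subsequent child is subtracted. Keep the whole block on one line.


difference() { translate([362, 489, 0]) cube([3020, 166, 2800]); translate([1988, 489, 0]) cube([848, 166, 2045]); }
translate([362, 3753, 0]) cube([3020, 166, 2800]);
translate([362, 655, 0]) cube([166, 3098, 2800]);
translate([3216, 655, 0]) cube([166, 3098, 2800]);


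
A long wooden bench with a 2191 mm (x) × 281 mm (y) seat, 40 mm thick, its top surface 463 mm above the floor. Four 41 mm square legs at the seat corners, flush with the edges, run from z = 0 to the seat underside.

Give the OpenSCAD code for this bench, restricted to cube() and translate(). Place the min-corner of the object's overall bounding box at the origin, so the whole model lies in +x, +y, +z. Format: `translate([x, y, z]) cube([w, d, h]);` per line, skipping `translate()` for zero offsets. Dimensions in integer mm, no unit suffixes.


translate([0, 0, 423]) cube([2191, 281, 40]);
cube([41, 41, 423]);
translate([0, 240, 0]) cube([41, 41, 423]);
translate([2150, 0, 0]) cube([41, 41, 423]);
translate([2150, 240, 0]) cube([41, 41, 423]);


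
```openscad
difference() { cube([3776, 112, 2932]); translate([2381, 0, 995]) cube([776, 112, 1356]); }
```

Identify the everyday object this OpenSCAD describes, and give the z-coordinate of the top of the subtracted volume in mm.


A wall with a window opening. The window head height is 2351 mm.

A wall with a rectangular opening subtracted — a window. Sill at z = 995, opening 1356 mm tall, so the head is at 995 + 1356 = 2351 mm.


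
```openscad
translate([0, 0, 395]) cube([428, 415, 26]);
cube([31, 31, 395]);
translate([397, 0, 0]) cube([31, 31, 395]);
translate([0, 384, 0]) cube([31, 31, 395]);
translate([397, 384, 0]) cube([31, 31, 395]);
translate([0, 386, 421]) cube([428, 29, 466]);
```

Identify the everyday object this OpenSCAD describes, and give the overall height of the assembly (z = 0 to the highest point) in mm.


A chair. The overall height is 887 mm.

A slab on four corner posts with a tall panel at the back — a chair. The seat slab sits at z = 395 with thickness 26, and the 466 mm backrest starts at the seat top, so the overall height is 395 + 26 + 466 = 887 mm.


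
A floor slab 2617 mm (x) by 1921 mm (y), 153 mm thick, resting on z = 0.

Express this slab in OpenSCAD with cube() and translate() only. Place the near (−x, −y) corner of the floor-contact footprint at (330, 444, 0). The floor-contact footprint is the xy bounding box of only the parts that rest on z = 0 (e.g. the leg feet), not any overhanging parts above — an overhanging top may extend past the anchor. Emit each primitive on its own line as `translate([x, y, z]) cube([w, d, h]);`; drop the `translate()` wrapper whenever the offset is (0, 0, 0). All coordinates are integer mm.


translate([330, 444, 0]) cube([2617, 1921, 153]);


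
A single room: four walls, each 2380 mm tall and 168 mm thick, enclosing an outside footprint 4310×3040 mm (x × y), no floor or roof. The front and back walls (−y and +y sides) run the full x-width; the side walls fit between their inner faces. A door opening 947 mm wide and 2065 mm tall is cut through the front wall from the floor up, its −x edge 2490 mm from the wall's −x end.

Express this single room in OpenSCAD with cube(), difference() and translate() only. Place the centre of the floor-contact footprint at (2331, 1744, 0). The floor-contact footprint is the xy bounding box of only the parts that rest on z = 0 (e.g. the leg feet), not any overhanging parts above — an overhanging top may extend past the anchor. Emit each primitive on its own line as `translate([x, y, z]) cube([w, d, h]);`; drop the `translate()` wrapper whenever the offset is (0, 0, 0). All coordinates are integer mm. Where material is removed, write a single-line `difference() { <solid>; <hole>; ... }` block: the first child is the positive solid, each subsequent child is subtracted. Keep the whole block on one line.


difference() { translate([176, 224, 0]) cube([4310, 168, 2380]); translate([2666, 224, 0]) cube([947, 168, 2065]); }
translate([176, 3096, 0]) cube([4310, 168, 2380]);
translate([176, 392, 0]) cube([168, 2704, 2380]);
translate([4318, 392, 0]) cube([168, 2704, 2380]);


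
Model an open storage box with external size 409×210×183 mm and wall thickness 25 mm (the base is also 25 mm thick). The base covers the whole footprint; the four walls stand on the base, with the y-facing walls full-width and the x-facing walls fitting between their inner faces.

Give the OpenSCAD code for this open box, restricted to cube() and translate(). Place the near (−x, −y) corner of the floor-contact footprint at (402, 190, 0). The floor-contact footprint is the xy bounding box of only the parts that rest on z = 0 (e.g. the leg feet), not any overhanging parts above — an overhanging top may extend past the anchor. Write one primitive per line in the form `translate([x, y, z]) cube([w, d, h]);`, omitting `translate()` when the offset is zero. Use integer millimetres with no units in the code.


translate([402, 190, 0]) cube([409, 210, 25]);
translate([402, 190, 25]) cube([409, 25, 158]);
translate([402, 375, 25]) cube([409, 25, 158]);
translate([402, 215, 25]) cube([25, 160, 158]);
translate([786, 215, 25]) cube([25, 160, 158]);


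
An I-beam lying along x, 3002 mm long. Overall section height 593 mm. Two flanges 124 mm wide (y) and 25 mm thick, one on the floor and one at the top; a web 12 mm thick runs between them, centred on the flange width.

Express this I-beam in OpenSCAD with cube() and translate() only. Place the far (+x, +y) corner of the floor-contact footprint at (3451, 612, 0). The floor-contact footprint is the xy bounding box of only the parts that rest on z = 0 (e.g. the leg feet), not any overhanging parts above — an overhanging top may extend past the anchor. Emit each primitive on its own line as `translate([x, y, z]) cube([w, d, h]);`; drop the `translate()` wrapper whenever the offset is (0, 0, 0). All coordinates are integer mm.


translate([449, 488, 0]) cube([3002, 124, 25]);
translate([449, 544, 25]) cube([3002, 12, 543]);
translate([449, 488, 568]) cube([3002, 124, 25]);


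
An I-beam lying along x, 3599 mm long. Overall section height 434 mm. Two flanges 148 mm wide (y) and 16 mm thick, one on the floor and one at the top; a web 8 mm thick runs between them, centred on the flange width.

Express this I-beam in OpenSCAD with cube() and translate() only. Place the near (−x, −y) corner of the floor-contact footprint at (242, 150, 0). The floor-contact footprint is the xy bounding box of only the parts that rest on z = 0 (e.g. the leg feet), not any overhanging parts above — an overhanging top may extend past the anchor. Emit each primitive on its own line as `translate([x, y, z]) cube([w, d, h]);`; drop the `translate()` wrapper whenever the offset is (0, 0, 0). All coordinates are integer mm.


translate([242, 150, 0]) cube([3599, 148, 16]);
translate([242, 220, 16]) cube([3599, 8, 402]);
translate([242, 150, 418]) cube([3599, 148, 16]);


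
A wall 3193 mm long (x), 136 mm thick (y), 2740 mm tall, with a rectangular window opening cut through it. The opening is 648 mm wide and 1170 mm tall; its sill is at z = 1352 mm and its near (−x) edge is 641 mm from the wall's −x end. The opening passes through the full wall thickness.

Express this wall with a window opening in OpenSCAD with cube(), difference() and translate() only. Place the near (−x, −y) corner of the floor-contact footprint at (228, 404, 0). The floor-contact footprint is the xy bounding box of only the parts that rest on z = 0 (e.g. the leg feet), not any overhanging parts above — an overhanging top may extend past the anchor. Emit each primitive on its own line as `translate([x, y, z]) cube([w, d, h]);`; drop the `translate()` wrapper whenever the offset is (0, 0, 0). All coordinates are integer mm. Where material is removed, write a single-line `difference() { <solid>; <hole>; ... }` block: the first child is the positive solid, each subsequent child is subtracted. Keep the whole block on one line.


difference() { translate([228, 404, 0]) cube([3193, 136, 2740]); translate([869, 404, 1352]) cube([648, 136, 1170]); }


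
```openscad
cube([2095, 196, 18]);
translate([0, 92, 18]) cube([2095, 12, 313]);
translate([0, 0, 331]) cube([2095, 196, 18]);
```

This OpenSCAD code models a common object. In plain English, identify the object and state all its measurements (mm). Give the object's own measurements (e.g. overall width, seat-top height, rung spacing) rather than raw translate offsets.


An I-beam lying along x, 2095 mm long. Overall section height 349 mm. Two flanges 196 mm wide (y) and 18 mm thick, one on the floor and one at the top; a web 12 mm thick runs between them, centred on the flange width.


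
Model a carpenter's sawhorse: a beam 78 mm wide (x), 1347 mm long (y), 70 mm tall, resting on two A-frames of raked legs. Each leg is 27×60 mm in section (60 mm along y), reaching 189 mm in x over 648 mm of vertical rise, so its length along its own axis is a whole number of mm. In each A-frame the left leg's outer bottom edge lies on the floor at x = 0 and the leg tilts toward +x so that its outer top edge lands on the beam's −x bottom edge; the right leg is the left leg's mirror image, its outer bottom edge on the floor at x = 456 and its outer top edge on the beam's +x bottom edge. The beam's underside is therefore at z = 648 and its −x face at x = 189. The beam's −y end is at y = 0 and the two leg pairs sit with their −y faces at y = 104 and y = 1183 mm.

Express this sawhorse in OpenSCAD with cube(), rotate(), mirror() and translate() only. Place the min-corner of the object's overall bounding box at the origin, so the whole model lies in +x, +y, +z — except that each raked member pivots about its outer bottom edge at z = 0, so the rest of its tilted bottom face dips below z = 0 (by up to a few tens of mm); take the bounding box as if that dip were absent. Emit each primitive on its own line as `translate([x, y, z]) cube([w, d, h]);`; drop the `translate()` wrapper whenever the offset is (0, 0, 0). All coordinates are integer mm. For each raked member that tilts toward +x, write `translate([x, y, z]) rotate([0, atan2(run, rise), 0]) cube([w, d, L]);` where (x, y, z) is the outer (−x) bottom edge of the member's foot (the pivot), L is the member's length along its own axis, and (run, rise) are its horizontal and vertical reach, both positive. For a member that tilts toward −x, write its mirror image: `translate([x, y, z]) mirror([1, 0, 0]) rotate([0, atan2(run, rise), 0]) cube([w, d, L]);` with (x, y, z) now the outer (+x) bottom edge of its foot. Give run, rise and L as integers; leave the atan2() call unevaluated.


translate([189, 0, 648]) cube([78, 1347, 70]);
translate([0, 104, 0]) rotate([0, atan2(189, 648), 0]) cube([27, 60, 675]);
translate([456, 104, 0]) mirror([1, 0, 0]) rotate([0, atan2(189, 648), 0]) cube([27, 60, 675]);
translate([0, 1183, 0]) rotate([0, atan2(189, 648), 0]) cube([27, 60, 675]);
translate([456, 1183, 0]) mirror([1, 0, 0]) rotate([0, atan2(189, 648), 0]) cube([27, 60, 675]);


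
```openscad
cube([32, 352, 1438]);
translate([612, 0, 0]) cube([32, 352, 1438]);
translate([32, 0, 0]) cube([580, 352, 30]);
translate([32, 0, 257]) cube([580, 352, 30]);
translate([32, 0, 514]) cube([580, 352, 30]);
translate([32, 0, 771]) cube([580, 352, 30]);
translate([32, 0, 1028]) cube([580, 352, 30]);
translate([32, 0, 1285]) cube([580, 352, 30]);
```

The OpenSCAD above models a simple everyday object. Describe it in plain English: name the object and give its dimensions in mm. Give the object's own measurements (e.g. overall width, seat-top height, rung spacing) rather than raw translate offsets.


An open bookshelf. Two side panels, each 32 mm thick, 352 mm deep and 1438 mm tall, stand 644 mm apart (outside-to-outside). Between them sit 6 shelves, each 30 mm thick and 352 mm deep, spanning the full gap between the sides. The bottom shelf rests on the floor (its underside at z = 0) and the clear gap between one shelf's top and the next shelf's underside is 227 mm.


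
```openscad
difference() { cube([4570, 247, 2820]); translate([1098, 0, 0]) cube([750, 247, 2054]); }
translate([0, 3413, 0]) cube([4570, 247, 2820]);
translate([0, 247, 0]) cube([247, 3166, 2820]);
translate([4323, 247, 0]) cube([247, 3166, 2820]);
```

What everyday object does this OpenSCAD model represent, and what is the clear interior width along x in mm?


A single room. The interior width is 4076 mm.

Four walls enclosing a rectangle with a door in the front wall — a room. Outside width 4570 minus two 247 mm walls gives 4076 mm.


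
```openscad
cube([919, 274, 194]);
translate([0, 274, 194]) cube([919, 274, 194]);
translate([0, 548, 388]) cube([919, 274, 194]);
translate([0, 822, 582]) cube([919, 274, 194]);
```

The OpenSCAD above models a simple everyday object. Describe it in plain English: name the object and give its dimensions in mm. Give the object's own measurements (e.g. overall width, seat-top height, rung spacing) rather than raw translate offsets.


A straight staircase of 4 solid steps. Each step is 919 mm wide (x), 274 mm deep (y, the going) and 194 mm tall (the rise). The first step rests on the floor; each subsequent step sits one going further in +y and one rise higher in +z, directly behind and above the previous step with no overlap.


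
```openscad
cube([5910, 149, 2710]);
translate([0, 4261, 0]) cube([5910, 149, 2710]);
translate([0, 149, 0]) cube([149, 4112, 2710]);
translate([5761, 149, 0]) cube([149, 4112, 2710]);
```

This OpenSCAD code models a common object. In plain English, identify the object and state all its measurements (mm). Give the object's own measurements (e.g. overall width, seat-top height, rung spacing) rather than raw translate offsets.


The wall frame of a small rectangular building: four walls, each 2710 mm tall and 149 mm thick, enclosing a footprint 5910 mm (x) by 4410 mm (y) outside-to-outside, with no floor or roof. The front and back walls (the −y and +y sides) span the full width; the two side walls fit between them.


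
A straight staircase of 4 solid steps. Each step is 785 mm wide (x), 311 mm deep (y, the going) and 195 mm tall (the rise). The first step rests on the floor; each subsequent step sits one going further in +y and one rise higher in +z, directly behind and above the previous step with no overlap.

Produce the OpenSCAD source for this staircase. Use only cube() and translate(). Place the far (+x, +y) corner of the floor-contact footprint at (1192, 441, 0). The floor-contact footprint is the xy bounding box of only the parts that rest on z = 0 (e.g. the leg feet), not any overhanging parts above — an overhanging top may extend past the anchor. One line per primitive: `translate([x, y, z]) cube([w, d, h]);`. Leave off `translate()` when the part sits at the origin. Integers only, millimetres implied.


translate([407, 130, 0]) cube([785, 311, 195]);
translate([407, 441, 195]) cube([785, 311, 195]);
translate([407, 752, 390]) cube([785, 311, 195]);
translate([407, 1063, 585]) cube([785, 311, 195]);


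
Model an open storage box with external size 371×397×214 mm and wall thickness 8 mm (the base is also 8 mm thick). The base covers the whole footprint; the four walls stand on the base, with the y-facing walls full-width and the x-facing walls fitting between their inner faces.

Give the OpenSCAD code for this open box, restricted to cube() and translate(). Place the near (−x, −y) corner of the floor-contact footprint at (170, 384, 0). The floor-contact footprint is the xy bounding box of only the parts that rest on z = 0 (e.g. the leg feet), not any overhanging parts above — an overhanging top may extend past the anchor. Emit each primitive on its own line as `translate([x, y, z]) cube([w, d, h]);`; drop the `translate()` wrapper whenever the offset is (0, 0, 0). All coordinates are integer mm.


translate([170, 384, 0]) cube([371, 397, 8]);
translate([170, 384, 8]) cube([371, 8, 206]);
translate([170, 773, 8]) cube([371, 8, 206]);
translate([170, 392, 8]) cube([8, 381, 206]);
translate([533, 392, 8]) cube([8, 381, 206]);


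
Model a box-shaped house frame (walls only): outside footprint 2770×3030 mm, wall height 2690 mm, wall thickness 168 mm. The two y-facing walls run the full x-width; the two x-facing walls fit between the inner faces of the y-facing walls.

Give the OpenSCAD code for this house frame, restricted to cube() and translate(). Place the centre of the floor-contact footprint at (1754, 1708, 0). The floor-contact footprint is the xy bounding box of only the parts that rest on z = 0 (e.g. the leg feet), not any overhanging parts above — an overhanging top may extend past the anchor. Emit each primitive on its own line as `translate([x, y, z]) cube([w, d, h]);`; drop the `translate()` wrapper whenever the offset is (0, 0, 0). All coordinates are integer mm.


translate([369, 193, 0]) cube([2770, 168, 2690]);
translate([369, 3055, 0]) cube([2770, 168, 2690]);
translate([369, 361, 0]) cube([168, 2694, 2690]);
translate([2971, 361, 0]) cube([168, 2694, 2690]);


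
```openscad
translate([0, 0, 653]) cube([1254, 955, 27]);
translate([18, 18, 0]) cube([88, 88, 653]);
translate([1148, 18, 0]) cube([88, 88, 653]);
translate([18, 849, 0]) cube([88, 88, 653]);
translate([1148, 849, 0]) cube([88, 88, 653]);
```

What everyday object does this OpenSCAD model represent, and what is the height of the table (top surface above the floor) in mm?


A table. The table height is 680 mm.

A 1254×955×27 slab sits at z = 653 on four 88 mm square posts — a table. The top surface is at 653 + 27 = 680 mm.


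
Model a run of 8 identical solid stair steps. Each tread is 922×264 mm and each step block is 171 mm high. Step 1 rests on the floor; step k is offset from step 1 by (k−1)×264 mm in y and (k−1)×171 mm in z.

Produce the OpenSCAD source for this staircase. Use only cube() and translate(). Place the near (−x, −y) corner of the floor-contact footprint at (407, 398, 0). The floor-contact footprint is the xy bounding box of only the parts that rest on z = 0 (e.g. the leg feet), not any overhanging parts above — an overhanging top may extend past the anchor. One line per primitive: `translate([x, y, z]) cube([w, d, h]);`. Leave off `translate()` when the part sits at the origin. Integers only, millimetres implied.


translate([407, 398, 0]) cube([922, 264, 171]);
translate([407, 662, 171]) cube([922, 264, 171]);
translate([407, 926, 342]) cube([922, 264, 171]);
translate([407, 1190, 513]) cube([922, 264, 171]);
translate([407, 1454, 684]) cube([922, 264, 171]);
translate([407, 1718, 855]) cube([922, 264, 171]);
translate([407, 1982, 1026]) cube([922, 264, 171]);
translate([407, 2246, 1197]) cube([922, 264, 171]);


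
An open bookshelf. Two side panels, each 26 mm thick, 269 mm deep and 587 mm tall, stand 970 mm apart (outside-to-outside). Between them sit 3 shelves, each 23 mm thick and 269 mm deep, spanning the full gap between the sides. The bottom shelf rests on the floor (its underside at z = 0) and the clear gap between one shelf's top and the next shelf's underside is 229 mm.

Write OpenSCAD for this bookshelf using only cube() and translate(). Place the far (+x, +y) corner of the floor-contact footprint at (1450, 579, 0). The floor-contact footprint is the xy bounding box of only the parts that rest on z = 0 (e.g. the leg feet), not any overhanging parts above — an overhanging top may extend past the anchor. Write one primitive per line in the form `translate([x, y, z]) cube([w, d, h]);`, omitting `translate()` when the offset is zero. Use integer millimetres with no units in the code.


translate([480, 310, 0]) cube([26, 269, 587]);
translate([1424, 310, 0]) cube([26, 269, 587]);
translate([506, 310, 0]) cube([918, 269, 23]);
translate([506, 310, 252]) cube([918, 269, 23]);
translate([506, 310, 504]) cube([918, 269, 23]);


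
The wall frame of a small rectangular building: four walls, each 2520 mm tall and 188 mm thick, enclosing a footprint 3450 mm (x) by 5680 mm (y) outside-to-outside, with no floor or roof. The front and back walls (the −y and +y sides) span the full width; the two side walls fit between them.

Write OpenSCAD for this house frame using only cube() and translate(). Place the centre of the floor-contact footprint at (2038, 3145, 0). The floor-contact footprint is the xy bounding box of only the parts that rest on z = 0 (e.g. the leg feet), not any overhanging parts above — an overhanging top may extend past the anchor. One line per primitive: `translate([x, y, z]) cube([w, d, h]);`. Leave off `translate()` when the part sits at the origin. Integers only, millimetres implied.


translate([313, 305, 0]) cube([3450, 188, 2520]);
translate([313, 5797, 0]) cube([3450, 188, 2520]);
translate([313, 493, 0]) cube([188, 5304, 2520]);
translate([3575, 493, 0]) cube([188, 5304, 2520]);


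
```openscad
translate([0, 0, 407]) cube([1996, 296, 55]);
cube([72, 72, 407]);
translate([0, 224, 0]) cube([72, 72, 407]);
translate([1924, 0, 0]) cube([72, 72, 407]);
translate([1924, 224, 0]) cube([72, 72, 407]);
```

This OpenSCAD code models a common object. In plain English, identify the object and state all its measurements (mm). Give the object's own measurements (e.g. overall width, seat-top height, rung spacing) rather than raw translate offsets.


A bench: a 1996×296 mm seat slab, 55 mm thick, top at z = 462 mm, on four 72×72 mm square legs flush with the seat corners and standing on z = 0.


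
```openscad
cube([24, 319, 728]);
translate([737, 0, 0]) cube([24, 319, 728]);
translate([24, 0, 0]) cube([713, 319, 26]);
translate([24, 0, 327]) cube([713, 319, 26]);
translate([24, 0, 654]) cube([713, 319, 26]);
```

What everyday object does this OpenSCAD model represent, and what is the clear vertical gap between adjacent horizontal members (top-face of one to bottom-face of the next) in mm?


A bookshelf. The clear shelf gap is 301 mm.

Two tall side panels with 3 horizontal boards between them — a bookshelf. The first two shelf undersides are at z = 0 and z = 327; with shelf thickness 26, the clear gap is 327 − 0 − 26 = 301 mm.


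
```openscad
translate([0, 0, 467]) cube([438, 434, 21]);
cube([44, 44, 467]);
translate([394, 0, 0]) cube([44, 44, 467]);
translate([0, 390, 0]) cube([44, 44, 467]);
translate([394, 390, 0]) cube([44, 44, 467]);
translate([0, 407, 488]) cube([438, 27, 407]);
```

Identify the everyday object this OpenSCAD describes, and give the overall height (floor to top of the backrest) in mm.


A chair. The overall height is 895 mm.

A slab on four corner posts with a tall panel at the back — a chair. The seat slab sits at z = 467 with thickness 21, and the 407 mm backrest starts at the seat top, so the overall height is 467 + 21 + 407 = 895 mm.


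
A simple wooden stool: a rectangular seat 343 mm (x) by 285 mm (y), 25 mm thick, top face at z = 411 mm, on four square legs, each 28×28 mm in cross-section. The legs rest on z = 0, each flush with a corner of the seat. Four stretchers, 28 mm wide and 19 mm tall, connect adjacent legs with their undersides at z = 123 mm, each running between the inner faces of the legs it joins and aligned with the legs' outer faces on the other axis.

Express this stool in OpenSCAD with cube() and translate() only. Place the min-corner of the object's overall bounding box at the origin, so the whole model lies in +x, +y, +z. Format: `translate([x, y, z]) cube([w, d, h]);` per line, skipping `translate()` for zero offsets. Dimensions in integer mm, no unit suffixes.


// leg_h = 411 - 25 = 386
// stretcher span = 343 - 2*28 = 287
translate([0, 0, 386]) cube([343, 285, 25]);
cube([28, 28, 386]);
translate([315, 0, 0]) cube([28, 28, 386]);
translate([0, 257, 0]) cube([28, 28, 386]);
translate([315, 257, 0]) cube([28, 28, 386]);
translate([28, 0, 123]) cube([287, 28, 19]);
translate([28, 257, 123]) cube([287, 28, 19]);
translate([0, 28, 123]) cube([28, 229, 19]);
translate([315, 28, 123]) cube([28, 229, 19]);


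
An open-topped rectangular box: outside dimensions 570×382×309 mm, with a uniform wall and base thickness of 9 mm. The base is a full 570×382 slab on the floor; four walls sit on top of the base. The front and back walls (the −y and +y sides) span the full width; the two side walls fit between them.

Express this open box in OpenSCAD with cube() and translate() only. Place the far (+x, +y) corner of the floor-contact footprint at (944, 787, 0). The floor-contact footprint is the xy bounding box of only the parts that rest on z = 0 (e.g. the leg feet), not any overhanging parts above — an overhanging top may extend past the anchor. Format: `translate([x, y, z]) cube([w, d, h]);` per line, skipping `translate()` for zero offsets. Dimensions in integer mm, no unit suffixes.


translate([374, 405, 0]) cube([570, 382, 9]);
translate([374, 405, 9]) cube([570, 9, 300]);
translate([374, 778, 9]) cube([570, 9, 300]);
translate([374, 414, 9]) cube([9, 364, 300]);
translate([935, 414, 9]) cube([9, 364, 300]);


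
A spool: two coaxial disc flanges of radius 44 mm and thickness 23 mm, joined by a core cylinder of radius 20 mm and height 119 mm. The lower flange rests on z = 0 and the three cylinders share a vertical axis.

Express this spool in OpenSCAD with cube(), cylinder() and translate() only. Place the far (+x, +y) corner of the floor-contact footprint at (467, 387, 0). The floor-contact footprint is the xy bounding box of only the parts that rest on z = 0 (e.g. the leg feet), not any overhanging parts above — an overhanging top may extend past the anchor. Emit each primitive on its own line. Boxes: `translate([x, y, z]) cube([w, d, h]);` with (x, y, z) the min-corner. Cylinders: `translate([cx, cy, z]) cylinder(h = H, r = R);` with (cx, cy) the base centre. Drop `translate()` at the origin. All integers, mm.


translate([423, 343, 0]) cylinder(h = 23, r = 44);
translate([423, 343, 23]) cylinder(h = 119, r = 20);
translate([423, 343, 142]) cylinder(h = 23, r = 44);


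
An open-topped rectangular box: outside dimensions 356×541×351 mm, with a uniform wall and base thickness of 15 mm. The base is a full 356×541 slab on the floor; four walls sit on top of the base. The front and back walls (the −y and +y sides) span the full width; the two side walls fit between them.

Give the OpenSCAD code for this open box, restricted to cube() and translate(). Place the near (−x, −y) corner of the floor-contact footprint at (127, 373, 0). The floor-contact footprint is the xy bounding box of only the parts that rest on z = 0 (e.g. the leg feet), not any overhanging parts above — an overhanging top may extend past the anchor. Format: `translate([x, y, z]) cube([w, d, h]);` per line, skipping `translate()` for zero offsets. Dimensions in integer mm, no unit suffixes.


translate([127, 373, 0]) cube([356, 541, 15]);
translate([127, 373, 15]) cube([356, 15, 336]);
translate([127, 899, 15]) cube([356, 15, 336]);
translate([127, 388, 15]) cube([15, 511, 336]);
translate([468, 388, 15]) cube([15, 511, 336]);


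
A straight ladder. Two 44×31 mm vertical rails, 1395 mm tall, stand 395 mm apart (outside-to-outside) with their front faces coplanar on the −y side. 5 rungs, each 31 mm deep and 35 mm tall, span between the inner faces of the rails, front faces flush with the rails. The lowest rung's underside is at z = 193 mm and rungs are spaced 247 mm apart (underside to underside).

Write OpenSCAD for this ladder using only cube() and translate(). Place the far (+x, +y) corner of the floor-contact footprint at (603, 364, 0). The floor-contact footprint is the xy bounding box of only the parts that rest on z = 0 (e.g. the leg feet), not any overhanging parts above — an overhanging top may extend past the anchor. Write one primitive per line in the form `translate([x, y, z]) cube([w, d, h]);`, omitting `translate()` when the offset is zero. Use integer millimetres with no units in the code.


translate([208, 333, 0]) cube([44, 31, 1395]);
translate([559, 333, 0]) cube([44, 31, 1395]);
translate([252, 333, 193]) cube([307, 31, 35]);
translate([252, 333, 440]) cube([307, 31, 35]);
translate([252, 333, 687]) cube([307, 31, 35]);
translate([252, 333, 934]) cube([307, 31, 35]);
translate([252, 333, 1181]) cube([307, 31, 35]);


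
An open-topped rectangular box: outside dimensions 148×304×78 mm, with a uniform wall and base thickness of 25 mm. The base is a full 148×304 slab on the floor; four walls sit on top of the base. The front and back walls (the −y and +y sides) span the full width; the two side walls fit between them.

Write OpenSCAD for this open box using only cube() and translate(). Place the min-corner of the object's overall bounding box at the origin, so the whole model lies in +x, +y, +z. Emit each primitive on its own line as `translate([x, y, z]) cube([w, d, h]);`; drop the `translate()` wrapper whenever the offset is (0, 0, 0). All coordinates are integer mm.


cube([148, 304, 25]);
translate([0, 0, 25]) cube([148, 25, 53]);
translate([0, 279, 25]) cube([148, 25, 53]);
translate([0, 25, 25]) cube([25, 254, 53]);
translate([123, 25, 25]) cube([25, 254, 53]);


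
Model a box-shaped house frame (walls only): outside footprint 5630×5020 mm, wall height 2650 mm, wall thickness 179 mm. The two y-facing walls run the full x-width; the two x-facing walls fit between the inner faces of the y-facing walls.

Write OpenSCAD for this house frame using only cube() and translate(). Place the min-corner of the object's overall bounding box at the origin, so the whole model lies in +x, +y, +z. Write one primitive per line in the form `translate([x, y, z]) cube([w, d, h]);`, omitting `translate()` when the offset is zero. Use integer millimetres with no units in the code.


cube([5630, 179, 2650]);
translate([0, 4841, 0]) cube([5630, 179, 2650]);
translate([0, 179, 0]) cube([179, 4662, 2650]);
translate([5451, 179, 0]) cube([179, 4662, 2650]);


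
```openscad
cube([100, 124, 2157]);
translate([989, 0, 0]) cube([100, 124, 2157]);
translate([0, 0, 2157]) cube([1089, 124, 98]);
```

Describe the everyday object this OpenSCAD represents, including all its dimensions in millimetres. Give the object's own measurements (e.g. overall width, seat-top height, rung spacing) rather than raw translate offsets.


A door frame. The clear opening is 889 mm wide and 2157 mm high. Two 100 mm wide jambs, 124 mm deep, stand either side of the opening from the floor to the top of the opening. A 98 mm thick head sits across the top of both jambs, spanning the full outside width of the frame.


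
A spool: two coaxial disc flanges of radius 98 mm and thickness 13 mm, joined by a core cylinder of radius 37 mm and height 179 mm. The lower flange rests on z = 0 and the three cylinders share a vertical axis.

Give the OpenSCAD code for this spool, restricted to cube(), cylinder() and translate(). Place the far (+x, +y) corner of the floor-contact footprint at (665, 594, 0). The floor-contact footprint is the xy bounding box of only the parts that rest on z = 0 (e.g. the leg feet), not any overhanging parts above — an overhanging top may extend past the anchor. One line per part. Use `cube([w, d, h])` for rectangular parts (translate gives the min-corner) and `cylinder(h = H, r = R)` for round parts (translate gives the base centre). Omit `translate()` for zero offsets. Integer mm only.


translate([567, 496, 0]) cylinder(h = 13, r = 98);
translate([567, 496, 13]) cylinder(h = 179, r = 37);
translate([567, 496, 192]) cylinder(h = 13, r = 98);
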